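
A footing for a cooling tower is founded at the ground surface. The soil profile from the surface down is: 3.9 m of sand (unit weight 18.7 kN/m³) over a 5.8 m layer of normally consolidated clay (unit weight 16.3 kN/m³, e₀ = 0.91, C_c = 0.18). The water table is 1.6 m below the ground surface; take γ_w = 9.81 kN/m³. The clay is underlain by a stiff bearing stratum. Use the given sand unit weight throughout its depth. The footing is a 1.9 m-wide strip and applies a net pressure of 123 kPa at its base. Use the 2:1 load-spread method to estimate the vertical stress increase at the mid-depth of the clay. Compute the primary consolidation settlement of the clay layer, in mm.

S_c ≈ 77.9 mm

Mid-depth of clay below the ground surface: z = 3.9 + 5.8/2 = 6.8 m.
Total vertical stress at mid-clay: σ_v = 18.7×3.9 + 16.3×2.9 = 120.2 kPa.
Pore pressure: u = 9.81×(6.8 − 1.6) = 51.012 kPa.
Initial effective stress: σ'_0 = σ_v − u = 120.2 − 51.012 = 69.188 kPa.
Stress increase at mid-clay by the 2:1 spreading method:
Δσ = qB/(B+z) = 123×1.9/(1.9+6.8) = 26.862 kPa
Final effective stress: σ'_f = σ'_0 + Δσ = 69.188 + 26.862 = 96.05 kPa.
Normally consolidated clay, so the full stress increment lies on the virgin compression line:
S_c = C_c·H/(1+e₀)·log₁₀(σ'_f/σ'_0) = 0.18×5.8/(1+0.91)×log₁₀(96.05/69.188)
    = 0.5466 × 0.14247 = 0.07787 m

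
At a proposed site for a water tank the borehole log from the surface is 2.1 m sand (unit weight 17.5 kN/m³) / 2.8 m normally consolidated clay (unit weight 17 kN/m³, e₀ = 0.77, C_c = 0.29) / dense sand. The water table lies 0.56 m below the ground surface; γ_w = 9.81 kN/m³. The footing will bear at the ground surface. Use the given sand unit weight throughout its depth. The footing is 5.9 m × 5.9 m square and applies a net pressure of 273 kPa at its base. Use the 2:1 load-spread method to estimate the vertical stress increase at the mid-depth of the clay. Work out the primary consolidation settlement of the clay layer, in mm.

S_c ≈ 295 mm

Mid-depth of clay below the ground surface: z = 2.1 + 2.8/2 = 3.5 m.
Total vertical stress at mid-clay: σ_v = 17.5×2.1 + 17×1.4 = 60.55 kPa.
Pore pressure: u = 9.81×(3.5 − 0.56) = 28.841 kPa.
Initial effective stress: σ'_0 = σ_v − u = 60.55 − 28.841 = 31.709 kPa.
Stress increase at mid-clay by the 2:1 spreading method:
Δσ = qBL/((B+z)(L+z)) = 273×5.9×5.9/((5.9+3.5)(5.9+3.5)) = 107.55 kPa
Final effective stress: σ'_f = σ'_0 + Δσ = 31.709 + 107.55 = 139.26 kPa.
Normally consolidated clay, so the full stress increment lies on the virgin compression line:
S_c = C_c·H/(1+e₀)·log₁₀(σ'_f/σ'_0) = 0.29×2.8/(1+0.77)×log₁₀(139.26/31.709)
    = 0.45876 × 0.64264 = 0.2948 m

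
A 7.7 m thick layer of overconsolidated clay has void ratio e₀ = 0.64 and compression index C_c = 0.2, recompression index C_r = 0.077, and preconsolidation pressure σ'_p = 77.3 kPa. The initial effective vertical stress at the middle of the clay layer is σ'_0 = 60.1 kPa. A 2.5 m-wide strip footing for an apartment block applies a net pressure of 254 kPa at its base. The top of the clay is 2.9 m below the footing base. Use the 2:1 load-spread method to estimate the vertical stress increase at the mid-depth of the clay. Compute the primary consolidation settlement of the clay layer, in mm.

Mid-depth of clay below the footing base: z = 2.9 + 7.7/2 = 6.75 m.
Stress increase at mid-clay by the 2:1 spreading method:
Δσ = qB/(B+z) = 254×2.5/(2.5+6.75) = 68.649 kPa
Final effective stress: σ'_f = 60.1 + 68.649 = 128.75 kPa.
σ'_f = 128.75 > σ'_p = 77.3 kPa, so the stress path crosses the preconsolidation pressure — recompression up to σ'_p, then virgin compression beyond:
S_c = H/(1+e₀)·[C_r·log₁₀(σ'_p/σ'_0) + C_c·log₁₀(σ'_f/σ'_p)]
    = 7.7/1.64 × [0.077×log₁₀(77.3/60.1) + 0.2×log₁₀(128.75/77.3)]
    = 4.6951 × [0.0084165 + 0.044314] = 0.2476 m

S_c ≈ 248 mm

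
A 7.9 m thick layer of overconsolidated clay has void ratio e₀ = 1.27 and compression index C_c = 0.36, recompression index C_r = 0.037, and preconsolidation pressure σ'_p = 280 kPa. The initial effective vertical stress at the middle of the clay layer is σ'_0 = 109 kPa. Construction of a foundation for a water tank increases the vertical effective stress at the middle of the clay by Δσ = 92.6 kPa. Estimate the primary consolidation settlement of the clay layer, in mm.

Final effective stress: σ'_f = 109 + 92.6 = 201.6 kPa.
σ'_f = 201.6 ≤ σ'_p = 280 kPa, so the clay remains overconsolidated and only the recompression index applies:
S_c = C_r·H/(1+e₀)·log₁₀(σ'_f/σ'_0) = 0.037×7.9/2.27×log₁₀(201.6/109)
    = 0.12877 × 0.26706 = 0.03439 m

S_c ≈ 34.4 mm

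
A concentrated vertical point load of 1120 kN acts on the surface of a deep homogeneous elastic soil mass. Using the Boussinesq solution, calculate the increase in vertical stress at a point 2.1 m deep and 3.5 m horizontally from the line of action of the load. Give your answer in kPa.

Δσ_z ≈ 4.37 kPa

Boussinesq vertical stress below a point load on an elastic half-space:
Δσ_z = 3P/(2πz²) · [1 + (r/z)²]^(−5/2)
r/z = 3.5/2.1 = 1.6667; [1+(r/z)²]^(−5/2) = 0.03605.
Δσ_z = 3×1120/(2π×2.1²) × 0.03605 = 121.26 × 0.03605 = 4.371 kPa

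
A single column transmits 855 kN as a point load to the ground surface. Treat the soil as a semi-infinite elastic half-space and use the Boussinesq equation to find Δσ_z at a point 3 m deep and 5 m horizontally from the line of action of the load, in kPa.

Boussinesq vertical stress below a point load on an elastic half-space:
Δσ_z = 3P/(2πz²) · [1 + (r/z)²]^(−5/2)
r/z = 5/3 = 1.6667; [1+(r/z)²]^(−5/2) = 0.03605.
Δσ_z = 3×855/(2π×3²) × 0.03605 = 45.359 × 0.03605 = 1.635 kPa

Δσ_z ≈ 1.64 kPa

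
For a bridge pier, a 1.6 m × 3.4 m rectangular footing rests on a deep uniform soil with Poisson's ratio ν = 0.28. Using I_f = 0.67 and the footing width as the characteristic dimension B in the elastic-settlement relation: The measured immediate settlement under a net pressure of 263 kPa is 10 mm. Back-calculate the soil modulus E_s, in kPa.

S_e = q·B·(1−ν²)/E_s · I_f  ⇒  E_s = q·B·(1−ν²)·I_f / S_e.
E_s = 263 × 1.6 × 0.9216 × 0.67 / 0.01 = 25980 kPa

E_s ≈ 26000 kPa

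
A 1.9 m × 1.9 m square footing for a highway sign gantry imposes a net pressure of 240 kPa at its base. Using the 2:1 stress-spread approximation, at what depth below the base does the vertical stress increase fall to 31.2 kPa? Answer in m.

z ≈ 3.37 m

2:1 spreading — at depth z the loaded area has grown by z in each plan dimension:
qB²/(B+z)² = Δσ_z ⇒ z = B(√(q/Δσ_z) − 1) = 1.9×(√(240/31.2) − 1) = 3.37 m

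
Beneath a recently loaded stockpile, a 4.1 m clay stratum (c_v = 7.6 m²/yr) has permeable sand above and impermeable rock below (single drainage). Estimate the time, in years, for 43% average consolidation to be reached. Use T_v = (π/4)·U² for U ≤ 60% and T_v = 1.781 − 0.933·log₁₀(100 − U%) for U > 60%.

t ≈ 0.321 years

Drainage path length: H_d = H = 4.1 m (single drainage).
U ≤ 60%: T_v = (π/4)·U² = (π/4)×0.43² = 0.14522.
t = T_v·H_d²/c_v = 0.14522×4.1²/7.6 = 0.3212 years.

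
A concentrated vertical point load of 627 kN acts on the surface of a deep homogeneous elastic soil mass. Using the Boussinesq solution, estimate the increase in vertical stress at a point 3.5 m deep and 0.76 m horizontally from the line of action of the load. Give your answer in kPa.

Boussinesq vertical stress below a point load on an elastic half-space:
Δσ_z = 3P/(2πz²) · [1 + (r/z)²]^(−5/2)
r/z = 0.76/3.5 = 0.21714; [1+(r/z)²]^(−5/2) = 0.8912.
Δσ_z = 3×627/(2π×3.5²) × 0.8912 = 24.438 × 0.8912 = 21.78 kPa

Δσ_z ≈ 21.8 kPa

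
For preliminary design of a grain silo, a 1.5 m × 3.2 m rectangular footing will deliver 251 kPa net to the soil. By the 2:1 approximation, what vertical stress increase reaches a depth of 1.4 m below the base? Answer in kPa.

By the 2:1 method the load spreads at 1 horizontal : 2 vertical, so at depth z the loaded area has grown by z in each plan dimension:
Δσ = qBL/((B+z)(L+z)) = 251×1.5×3.2/((1.5+1.4)(3.2+1.4)) = 90.315 kPa

Δσ_z ≈ 90.3 kPa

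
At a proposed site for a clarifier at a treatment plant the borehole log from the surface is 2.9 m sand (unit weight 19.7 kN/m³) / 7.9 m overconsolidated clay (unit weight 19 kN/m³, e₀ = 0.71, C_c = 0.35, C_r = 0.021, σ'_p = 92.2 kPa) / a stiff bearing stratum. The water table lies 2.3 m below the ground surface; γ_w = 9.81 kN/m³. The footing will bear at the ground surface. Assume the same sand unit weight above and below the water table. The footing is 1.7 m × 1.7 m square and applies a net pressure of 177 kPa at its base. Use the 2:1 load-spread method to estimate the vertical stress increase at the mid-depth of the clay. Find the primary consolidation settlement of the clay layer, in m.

S_c ≈ 0.0198 m

Mid-depth of clay below the ground surface: z = 2.9 + 7.9/2 = 6.85 m.
Total vertical stress at mid-clay: σ_v = 19.7×2.9 + 19×3.95 = 132.18 kPa.
Pore pressure: u = 9.81×(6.85 − 2.3) = 44.636 kPa.
Initial effective stress: σ'_0 = σ_v − u = 132.18 − 44.636 = 87.544 kPa.
Stress increase at mid-clay by the 2:1 spreading method:
Δσ = qBL/((B+z)(L+z)) = 177×1.7×1.7/((1.7+6.85)(1.7+6.85)) = 6.9974 kPa
Final effective stress: σ'_f = 87.544 + 6.9974 = 94.541 kPa.
σ'_f = 94.541 > σ'_p = 92.2 kPa, so the stress path crosses the preconsolidation pressure — recompression up to σ'_p, then virgin compression beyond:
S_c = H/(1+e₀)·[C_r·log₁₀(σ'_p/σ'_0) + C_c·log₁₀(σ'_f/σ'_p)]
    = 7.9/1.71 × [0.021×log₁₀(92.2/87.544) + 0.35×log₁₀(94.541/92.2)]
    = 4.6199 × [0.0004726 + 0.0038112] = 0.01979 m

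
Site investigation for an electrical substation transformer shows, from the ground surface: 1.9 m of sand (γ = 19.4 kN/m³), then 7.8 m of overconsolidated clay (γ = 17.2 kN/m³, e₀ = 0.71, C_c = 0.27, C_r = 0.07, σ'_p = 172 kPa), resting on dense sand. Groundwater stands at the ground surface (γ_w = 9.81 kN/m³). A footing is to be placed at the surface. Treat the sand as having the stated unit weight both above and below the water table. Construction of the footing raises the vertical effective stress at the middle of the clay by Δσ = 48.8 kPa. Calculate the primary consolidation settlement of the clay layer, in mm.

S_c ≈ 98.7 mm

Mid-depth of clay below the ground surface: z = 1.9 + 7.8/2 = 5.8 m.
Total vertical stress at mid-clay: σ_v = 19.4×1.9 + 17.2×3.9 = 103.94 kPa.
Pore pressure: u = 9.81×(5.8 − 0) = 56.898 kPa.
Initial effective stress: σ'_0 = σ_v − u = 103.94 − 56.898 = 47.042 kPa.
Final effective stress: σ'_f = 47.042 + 48.8 = 95.842 kPa.
σ'_f = 95.842 ≤ σ'_p = 172 kPa, so the clay remains overconsolidated and only the recompression index applies:
S_c = C_r·H/(1+e₀)·log₁₀(σ'_f/σ'_0) = 0.07×7.8/1.71×log₁₀(95.842/47.042)
    = 0.3193 × 0.30907 = 0.09869 m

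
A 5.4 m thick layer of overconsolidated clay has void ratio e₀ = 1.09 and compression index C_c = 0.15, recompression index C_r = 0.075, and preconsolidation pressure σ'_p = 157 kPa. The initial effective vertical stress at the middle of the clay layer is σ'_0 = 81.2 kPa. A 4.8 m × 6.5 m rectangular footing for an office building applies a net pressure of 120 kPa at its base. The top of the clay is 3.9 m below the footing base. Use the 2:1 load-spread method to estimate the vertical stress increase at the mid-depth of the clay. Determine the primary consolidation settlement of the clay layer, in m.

S_c ≈ 0.0226 m

Mid-depth of clay below the footing base: z = 3.9 + 5.4/2 = 6.6 m.
Stress increase at mid-clay by the 2:1 spreading method:
Δσ = qBL/((B+z)(L+z)) = 120×4.8×6.5/((4.8+6.6)(6.5+6.6)) = 25.07 kPa
Final effective stress: σ'_f = 81.2 + 25.07 = 106.27 kPa.
σ'_f = 106.27 ≤ σ'_p = 157 kPa, so the clay remains overconsolidated and only the recompression index applies:
S_c = C_r·H/(1+e₀)·log₁₀(σ'_f/σ'_0) = 0.075×5.4/2.09×log₁₀(106.27/81.2)
    = 0.19378 × 0.11685 = 0.02264 m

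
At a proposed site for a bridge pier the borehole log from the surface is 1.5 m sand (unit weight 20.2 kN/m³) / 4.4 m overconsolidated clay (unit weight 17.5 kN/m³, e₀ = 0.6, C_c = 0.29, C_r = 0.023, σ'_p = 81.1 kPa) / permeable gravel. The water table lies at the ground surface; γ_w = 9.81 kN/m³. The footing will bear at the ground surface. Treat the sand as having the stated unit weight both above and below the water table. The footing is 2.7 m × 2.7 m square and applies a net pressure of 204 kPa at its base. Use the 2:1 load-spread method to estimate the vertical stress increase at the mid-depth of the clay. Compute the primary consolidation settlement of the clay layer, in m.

Mid-depth of clay below the ground surface: z = 1.5 + 4.4/2 = 3.7 m.
Total vertical stress at mid-clay: σ_v = 20.2×1.5 + 17.5×2.2 = 68.8 kPa.
Pore pressure: u = 9.81×(3.7 − 0) = 36.297 kPa.
Initial effective stress: σ'_0 = σ_v − u = 68.8 − 36.297 = 32.503 kPa.
Stress increase at mid-clay by the 2:1 spreading method:
Δσ = qBL/((B+z)(L+z)) = 204×2.7×2.7/((2.7+3.7)(2.7+3.7)) = 36.308 kPa
Final effective stress: σ'_f = 32.503 + 36.308 = 68.811 kPa.
σ'_f = 68.811 ≤ σ'_p = 81.1 kPa, so the clay remains overconsolidated and only the recompression index applies:
S_c = C_r·H/(1+e₀)·log₁₀(σ'_f/σ'_0) = 0.023×4.4/1.6×log₁₀(68.811/32.503)
    = 0.06325 × 0.32573 = 0.0206 m

S_c ≈ 0.0206 m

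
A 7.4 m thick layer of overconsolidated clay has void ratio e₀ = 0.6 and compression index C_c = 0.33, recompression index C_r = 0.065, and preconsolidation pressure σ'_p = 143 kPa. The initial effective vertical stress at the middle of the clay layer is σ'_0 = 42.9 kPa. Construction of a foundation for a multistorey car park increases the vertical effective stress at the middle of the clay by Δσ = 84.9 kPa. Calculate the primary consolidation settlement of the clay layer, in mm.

Final effective stress: σ'_f = 42.9 + 84.9 = 127.8 kPa.
σ'_f = 127.8 ≤ σ'_p = 143 kPa, so the clay remains overconsolidated and only the recompression index applies:
S_c = C_r·H/(1+e₀)·log₁₀(σ'_f/σ'_0) = 0.065×7.4/1.6×log₁₀(127.8/42.9)
    = 0.30063 × 0.47407 = 0.1425 m

S_c ≈ 143 mm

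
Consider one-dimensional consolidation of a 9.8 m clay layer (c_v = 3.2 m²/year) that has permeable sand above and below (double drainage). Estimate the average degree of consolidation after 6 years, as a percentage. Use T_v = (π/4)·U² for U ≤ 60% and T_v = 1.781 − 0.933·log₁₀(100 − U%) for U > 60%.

U ≈ 88.7 %

Drainage path length: H_d = H/2 = 4.9 m (double drainage).
T_v = c_v·t/H_d² = 3.2×6/4.9² = 0.79967.
T_v = 0.79967 corresponds to the U > 60% branch:
U = 1 − 10^((1.781 − T_v)/0.933)/100 = 0.8873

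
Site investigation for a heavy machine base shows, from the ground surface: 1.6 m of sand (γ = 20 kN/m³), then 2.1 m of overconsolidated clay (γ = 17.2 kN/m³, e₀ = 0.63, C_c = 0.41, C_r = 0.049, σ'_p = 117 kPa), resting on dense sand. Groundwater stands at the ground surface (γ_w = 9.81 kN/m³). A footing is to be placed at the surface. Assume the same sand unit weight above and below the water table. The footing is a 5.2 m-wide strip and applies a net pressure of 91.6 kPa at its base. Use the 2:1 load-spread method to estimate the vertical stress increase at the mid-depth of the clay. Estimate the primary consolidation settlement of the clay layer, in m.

Mid-depth of clay below the ground surface: z = 1.6 + 2.1/2 = 2.65 m.
Total vertical stress at mid-clay: σ_v = 20×1.6 + 17.2×1.05 = 50.06 kPa.
Pore pressure: u = 9.81×(2.65 − 0) = 25.997 kPa.
Initial effective stress: σ'_0 = σ_v − u = 50.06 − 25.997 = 24.063 kPa.
Stress increase at mid-clay by the 2:1 spreading method:
Δσ = qB/(B+z) = 91.6×5.2/(5.2+2.65) = 60.678 kPa
Final effective stress: σ'_f = 24.063 + 60.678 = 84.741 kPa.
σ'_f = 84.741 ≤ σ'_p = 117 kPa, so the clay remains overconsolidated and only the recompression index applies:
S_c = C_r·H/(1+e₀)·log₁₀(σ'_f/σ'_0) = 0.049×2.1/1.63×log₁₀(84.741/24.063)
    = 0.063127 × 0.54674 = 0.03451 m

S_c ≈ 0.0345 m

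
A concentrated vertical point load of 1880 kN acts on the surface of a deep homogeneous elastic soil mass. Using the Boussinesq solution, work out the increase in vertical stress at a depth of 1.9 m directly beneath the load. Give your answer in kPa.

Boussinesq vertical stress below a point load on an elastic half-space:
Δσ_z = 3P/(2πz²) · [1 + (r/z)²]^(−5/2)
r/z = 0/1.9 = 0; [1+(r/z)²]^(−5/2) = 1.
Δσ_z = 3×1880/(2π×1.9²) × 1 = 248.65 × 1 = 248.7 kPa

Δσ_z ≈ 249 kPa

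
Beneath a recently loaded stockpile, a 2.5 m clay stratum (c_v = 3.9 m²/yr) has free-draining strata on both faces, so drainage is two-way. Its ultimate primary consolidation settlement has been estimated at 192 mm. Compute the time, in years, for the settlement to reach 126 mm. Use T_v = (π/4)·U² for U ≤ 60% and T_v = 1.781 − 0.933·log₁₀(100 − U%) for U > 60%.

Drainage path length: H_d = H/2 = 1.25 m (double drainage).
U = S(t)/S_ult = 126/192 = 0.6562.
U > 60%: T_v = 1.781 − 0.933·log₁₀(100 − 65.625) = 0.34769.
t = T_v·H_d²/c_v = 0.34769×1.25²/3.9 = 0.1393 years.

t ≈ 0.139 years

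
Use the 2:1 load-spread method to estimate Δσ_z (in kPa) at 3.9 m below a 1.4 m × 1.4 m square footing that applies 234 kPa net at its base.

Δσ_z ≈ 16.3 kPa

By the 2:1 method the load spreads at 1 horizontal : 2 vertical, so at depth z the loaded area has grown by z in each plan dimension:
Δσ = qBL/((B+z)(L+z)) = 234×1.4×1.4/((1.4+3.9)(1.4+3.9)) = 16.328 kPa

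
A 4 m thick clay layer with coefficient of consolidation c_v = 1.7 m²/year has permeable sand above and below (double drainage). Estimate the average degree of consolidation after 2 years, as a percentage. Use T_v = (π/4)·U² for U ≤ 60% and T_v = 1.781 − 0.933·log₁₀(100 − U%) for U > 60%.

Drainage path length: H_d = H/2 = 2 m (double drainage).
T_v = c_v·t/H_d² = 1.7×2/2² = 0.85.
T_v = 0.85 corresponds to the U > 60% branch:
U = 1 − 10^((1.781 − T_v)/0.933)/100 = 0.9005

U ≈ 90 %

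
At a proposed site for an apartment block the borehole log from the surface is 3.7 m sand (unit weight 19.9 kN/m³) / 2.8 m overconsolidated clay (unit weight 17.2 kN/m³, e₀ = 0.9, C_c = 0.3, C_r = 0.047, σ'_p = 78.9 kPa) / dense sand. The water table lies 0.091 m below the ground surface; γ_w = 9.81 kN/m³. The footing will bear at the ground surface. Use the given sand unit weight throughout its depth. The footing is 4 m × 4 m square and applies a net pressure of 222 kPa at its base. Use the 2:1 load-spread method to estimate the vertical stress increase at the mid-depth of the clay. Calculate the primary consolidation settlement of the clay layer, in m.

Mid-depth of clay below the ground surface: z = 3.7 + 2.8/2 = 5.1 m.
Total vertical stress at mid-clay: σ_v = 19.9×3.7 + 17.2×1.4 = 97.71 kPa.
Pore pressure: u = 9.81×(5.1 − 0.091) = 49.138 kPa.
Initial effective stress: σ'_0 = σ_v − u = 97.71 − 49.138 = 48.572 kPa.
Stress increase at mid-clay by the 2:1 spreading method:
Δσ = qBL/((B+z)(L+z)) = 222×4×4/((4+5.1)(4+5.1)) = 42.893 kPa
Final effective stress: σ'_f = 48.572 + 42.893 = 91.465 kPa.
σ'_f = 91.465 > σ'_p = 78.9 kPa, so the stress path crosses the preconsolidation pressure — recompression up to σ'_p, then virgin compression beyond:
S_c = H/(1+e₀)·[C_r·log₁₀(σ'_p/σ'_0) + C_c·log₁₀(σ'_f/σ'_p)]
    = 2.8/1.9 × [0.047×log₁₀(78.9/48.572) + 0.3×log₁₀(91.465/78.9)]
    = 1.4737 × [0.0099025 + 0.019253] = 0.04297 m

S_c ≈ 0.043 m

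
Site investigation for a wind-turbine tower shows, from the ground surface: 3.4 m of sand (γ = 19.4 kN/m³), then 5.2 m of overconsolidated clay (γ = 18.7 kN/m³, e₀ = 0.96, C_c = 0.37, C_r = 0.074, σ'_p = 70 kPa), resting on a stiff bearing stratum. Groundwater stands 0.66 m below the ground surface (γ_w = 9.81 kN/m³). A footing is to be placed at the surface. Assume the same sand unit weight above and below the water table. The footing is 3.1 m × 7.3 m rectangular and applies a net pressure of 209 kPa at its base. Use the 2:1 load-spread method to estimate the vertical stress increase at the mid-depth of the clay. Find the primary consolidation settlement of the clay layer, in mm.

S_c ≈ 168 mm

Mid-depth of clay below the ground surface: z = 3.4 + 5.2/2 = 6 m.
Total vertical stress at mid-clay: σ_v = 19.4×3.4 + 18.7×2.6 = 114.58 kPa.
Pore pressure: u = 9.81×(6 − 0.66) = 52.385 kPa.
Initial effective stress: σ'_0 = σ_v − u = 114.58 − 52.385 = 62.195 kPa.
Stress increase at mid-clay by the 2:1 spreading method:
Δσ = qBL/((B+z)(L+z)) = 209×3.1×7.3/((3.1+6)(7.3+6)) = 39.078 kPa
Final effective stress: σ'_f = 62.195 + 39.078 = 101.27 kPa.
σ'_f = 101.27 > σ'_p = 70 kPa, so the stress path crosses the preconsolidation pressure — recompression up to σ'_p, then virgin compression beyond:
S_c = H/(1+e₀)·[C_r·log₁₀(σ'_p/σ'_0) + C_c·log₁₀(σ'_f/σ'_p)]
    = 5.2/1.96 × [0.074×log₁₀(70/62.195) + 0.37×log₁₀(101.27/70)]
    = 2.6531 × [0.0037994 + 0.059342] = 0.1675 m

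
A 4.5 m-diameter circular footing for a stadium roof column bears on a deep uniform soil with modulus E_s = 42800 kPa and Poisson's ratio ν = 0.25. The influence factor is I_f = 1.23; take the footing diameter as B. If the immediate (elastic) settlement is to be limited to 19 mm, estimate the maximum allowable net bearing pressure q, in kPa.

S_e = q·B·(1−ν²)/E_s · I_f  ⇒  q = S_e·E_s / (B·(1−ν²)·I_f).
q = 0.019 × 42800 / (4.5 × 0.9375 × 1.23) = 156.7 kPa

q ≈ 157 kPa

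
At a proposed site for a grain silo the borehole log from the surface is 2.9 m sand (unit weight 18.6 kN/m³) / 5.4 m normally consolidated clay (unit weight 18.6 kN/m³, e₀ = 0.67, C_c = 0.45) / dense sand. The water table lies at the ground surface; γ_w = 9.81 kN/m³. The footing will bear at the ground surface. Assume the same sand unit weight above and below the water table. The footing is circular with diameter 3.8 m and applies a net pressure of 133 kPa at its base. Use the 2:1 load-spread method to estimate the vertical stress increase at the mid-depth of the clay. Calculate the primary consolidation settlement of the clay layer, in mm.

Mid-depth of clay below the ground surface: z = 2.9 + 5.4/2 = 5.6 m.
Total vertical stress at mid-clay: σ_v = 18.6×2.9 + 18.6×2.7 = 104.16 kPa.
Pore pressure: u = 9.81×(5.6 − 0) = 54.936 kPa.
Initial effective stress: σ'_0 = σ_v − u = 104.16 − 54.936 = 49.224 kPa.
Stress increase at mid-clay by the 2:1 spreading method:
Δσ ≈ qD²/(D+z)² = 133×3.8²/(3.8+5.6)² = 21.735 kPa
Final effective stress: σ'_f = σ'_0 + Δσ = 49.224 + 21.735 = 70.959 kPa.
Normally consolidated clay, so the full stress increment lies on the virgin compression line:
S_c = C_c·H/(1+e₀)·log₁₀(σ'_f/σ'_0) = 0.45×5.4/(1+0.67)×log₁₀(70.959/49.224)
    = 1.4551 × 0.15883 = 0.2311 m

S_c ≈ 231 mm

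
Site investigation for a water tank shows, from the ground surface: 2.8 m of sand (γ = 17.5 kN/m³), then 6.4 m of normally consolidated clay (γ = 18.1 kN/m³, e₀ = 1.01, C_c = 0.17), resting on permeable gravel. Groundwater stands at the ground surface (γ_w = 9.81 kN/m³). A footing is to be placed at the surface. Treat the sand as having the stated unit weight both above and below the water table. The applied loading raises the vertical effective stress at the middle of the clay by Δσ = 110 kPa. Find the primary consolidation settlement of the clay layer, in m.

S_c ≈ 0.28 m

Mid-depth of clay below the ground surface: z = 2.8 + 6.4/2 = 6 m.
Total vertical stress at mid-clay: σ_v = 17.5×2.8 + 18.1×3.2 = 106.92 kPa.
Pore pressure: u = 9.81×(6 − 0) = 58.86 kPa.
Initial effective stress: σ'_0 = σ_v − u = 106.92 − 58.86 = 48.06 kPa.
Final effective stress: σ'_f = σ'_0 + Δσ = 48.06 + 110 = 158.06 kPa.
Normally consolidated clay, so the full stress increment lies on the virgin compression line:
S_c = C_c·H/(1+e₀)·log₁₀(σ'_f/σ'_0) = 0.17×6.4/(1+1.01)×log₁₀(158.06/48.06)
    = 0.54129 × 0.51704 = 0.2799 m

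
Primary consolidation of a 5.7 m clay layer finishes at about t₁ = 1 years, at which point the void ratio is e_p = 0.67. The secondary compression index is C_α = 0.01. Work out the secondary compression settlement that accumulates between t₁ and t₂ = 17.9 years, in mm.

S_s ≈ 42.8 mm

Secondary compression: S_s = C_α·H/(1+e_p)·log₁₀(t₂/t₁)
S_s = 0.01×5.7/(1+0.67)×log₁₀(17.9/1)
    = 0.03413 × 1.253 = 0.04276 m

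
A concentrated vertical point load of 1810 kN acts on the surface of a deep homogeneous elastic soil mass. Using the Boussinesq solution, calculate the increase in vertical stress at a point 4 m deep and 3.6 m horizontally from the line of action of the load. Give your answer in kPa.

Δσ_z ≈ 12.3 kPa

Boussinesq vertical stress below a point load on an elastic half-space:
Δσ_z = 3P/(2πz²) · [1 + (r/z)²]^(−5/2)
r/z = 3.6/4 = 0.9; [1+(r/z)²]^(−5/2) = 0.22688.
Δσ_z = 3×1810/(2π×4²) × 0.22688 = 54.013 × 0.22688 = 12.25 kPa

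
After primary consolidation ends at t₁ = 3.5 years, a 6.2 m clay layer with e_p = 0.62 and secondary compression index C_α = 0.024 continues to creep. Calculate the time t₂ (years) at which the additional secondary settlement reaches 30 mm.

S_s = C_α·H/(1+e_p)·log₁₀(t₂/t₁) ⇒ log₁₀(t₂/t₁) = S_s·(1+e_p)/(C_α·H).
log₁₀(t₂/t₁) = 0.03 × (1+0.62) / (0.024×6.2) = 0.3266
t₂ = t₁ × 10^0.3266 = 3.5 × 2.121 = 7.425 years

t₂ ≈ 7.42 years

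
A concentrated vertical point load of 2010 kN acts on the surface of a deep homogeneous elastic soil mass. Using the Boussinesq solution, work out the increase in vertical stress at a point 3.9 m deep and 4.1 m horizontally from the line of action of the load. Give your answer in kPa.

Δσ_z ≈ 9.81 kPa

Boussinesq vertical stress below a point load on an elastic half-space:
Δσ_z = 3P/(2πz²) · [1 + (r/z)²]^(−5/2)
r/z = 4.1/3.9 = 1.0513; [1+(r/z)²]^(−5/2) = 0.15551.
Δσ_z = 3×2010/(2π×3.9²) × 0.15551 = 63.097 × 0.15551 = 9.812 kPa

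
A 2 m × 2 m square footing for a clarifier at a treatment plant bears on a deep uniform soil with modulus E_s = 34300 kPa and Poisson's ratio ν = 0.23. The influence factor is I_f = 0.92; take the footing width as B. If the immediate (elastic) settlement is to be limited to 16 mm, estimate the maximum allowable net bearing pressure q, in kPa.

q ≈ 315 kPa

S_e = q·B·(1−ν²)/E_s · I_f  ⇒  q = S_e·E_s / (B·(1−ν²)·I_f).
q = 0.016 × 34300 / (2 × 0.9471 × 0.92) = 314.9 kPa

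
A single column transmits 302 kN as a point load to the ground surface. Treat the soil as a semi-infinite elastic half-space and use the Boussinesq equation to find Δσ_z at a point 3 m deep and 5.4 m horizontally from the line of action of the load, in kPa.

Boussinesq vertical stress below a point load on an elastic half-space:
Δσ_z = 3P/(2πz²) · [1 + (r/z)²]^(−5/2)
r/z = 5.4/3 = 1.8; [1+(r/z)²]^(−5/2) = 0.027014.
Δσ_z = 3×302/(2π×3²) × 0.027014 = 16.022 × 0.027014 = 0.4328 kPa

Δσ_z ≈ 0.433 kPa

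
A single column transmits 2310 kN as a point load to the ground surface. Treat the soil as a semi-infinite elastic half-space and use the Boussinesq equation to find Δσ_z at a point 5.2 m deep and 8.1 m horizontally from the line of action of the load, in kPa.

Boussinesq vertical stress below a point load on an elastic half-space:
Δσ_z = 3P/(2πz²) · [1 + (r/z)²]^(−5/2)
r/z = 8.1/5.2 = 1.5577; [1+(r/z)²]^(−5/2) = 0.046015.
Δσ_z = 3×2310/(2π×5.2²) × 0.046015 = 40.789 × 0.046015 = 1.877 kPa

Δσ_z ≈ 1.88 kPa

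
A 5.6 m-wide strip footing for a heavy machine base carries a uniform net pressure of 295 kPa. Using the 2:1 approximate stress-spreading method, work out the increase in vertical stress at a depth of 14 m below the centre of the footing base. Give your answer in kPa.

By the 2:1 method the load spreads at 1 horizontal : 2 vertical, so at depth z the loaded area has grown by z in each plan dimension:
Δσ = qB/(B+z) = 295×5.6/(5.6+14) = 84.286 kPa

Δσ_z ≈ 84.3 kPa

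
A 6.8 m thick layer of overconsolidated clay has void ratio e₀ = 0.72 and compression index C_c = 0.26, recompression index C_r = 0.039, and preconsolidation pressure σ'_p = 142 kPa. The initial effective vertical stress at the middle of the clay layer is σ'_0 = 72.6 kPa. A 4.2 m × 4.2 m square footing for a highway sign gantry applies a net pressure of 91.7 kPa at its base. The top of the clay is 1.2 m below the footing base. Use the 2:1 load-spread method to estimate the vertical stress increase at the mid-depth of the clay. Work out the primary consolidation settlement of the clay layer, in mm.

Mid-depth of clay below the footing base: z = 1.2 + 6.8/2 = 4.6 m.
Stress increase at mid-clay by the 2:1 spreading method:
Δσ = qBL/((B+z)(L+z)) = 91.7×4.2×4.2/((4.2+4.6)(4.2+4.6)) = 20.888 kPa
Final effective stress: σ'_f = 72.6 + 20.888 = 93.488 kPa.
σ'_f = 93.488 ≤ σ'_p = 142 kPa, so the clay remains overconsolidated and only the recompression index applies:
S_c = C_r·H/(1+e₀)·log₁₀(σ'_f/σ'_0) = 0.039×6.8/1.72×log₁₀(93.488/72.6)
    = 0.15419 × 0.10982 = 0.01693 m

S_c ≈ 16.9 mm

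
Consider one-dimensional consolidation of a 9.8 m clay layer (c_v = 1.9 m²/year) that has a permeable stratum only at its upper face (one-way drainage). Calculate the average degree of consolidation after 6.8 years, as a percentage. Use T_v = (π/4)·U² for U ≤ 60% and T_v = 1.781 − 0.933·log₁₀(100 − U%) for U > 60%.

U ≈ 41.4 %

Drainage path length: H_d = H = 9.8 m (single drainage).
T_v = c_v·t/H_d² = 1.9×6.8/9.8² = 0.13453.
T_v = 0.13453 corresponds to the U ≤ 60% branch:
U = √(4T_v/π) = 0.4139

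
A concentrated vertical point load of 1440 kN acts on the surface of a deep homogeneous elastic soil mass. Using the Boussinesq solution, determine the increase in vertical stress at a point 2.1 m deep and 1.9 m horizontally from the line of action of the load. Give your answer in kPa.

Δσ_z ≈ 35 kPa

Boussinesq vertical stress below a point load on an elastic half-space:
Δσ_z = 3P/(2πz²) · [1 + (r/z)²]^(−5/2)
r/z = 1.9/2.1 = 0.90476; [1+(r/z)²]^(−5/2) = 0.22421.
Δσ_z = 3×1440/(2π×2.1²) × 0.22421 = 155.91 × 0.22421 = 34.96 kPa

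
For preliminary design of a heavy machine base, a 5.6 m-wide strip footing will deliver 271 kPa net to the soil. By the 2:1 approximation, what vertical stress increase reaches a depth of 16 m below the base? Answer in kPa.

Δσ_z ≈ 70.3 kPa

By the 2:1 method the load spreads at 1 horizontal : 2 vertical, so at depth z the loaded area has grown by z in each plan dimension:
Δσ = qB/(B+z) = 271×5.6/(5.6+16) = 70.259 kPa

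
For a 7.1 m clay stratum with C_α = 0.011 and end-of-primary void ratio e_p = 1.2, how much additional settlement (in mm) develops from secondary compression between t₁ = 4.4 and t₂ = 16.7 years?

S_s ≈ 20.6 mm

Secondary compression: S_s = C_α·H/(1+e_p)·log₁₀(t₂/t₁)
S_s = 0.011×7.1/(1+1.2)×log₁₀(16.7/4.4)
    = 0.0355 × 0.5793 = 0.02056 m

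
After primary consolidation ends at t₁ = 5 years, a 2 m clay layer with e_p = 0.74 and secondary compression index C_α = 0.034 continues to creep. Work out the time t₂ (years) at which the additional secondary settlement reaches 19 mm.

t₂ ≈ 15.3 years

S_s = C_α·H/(1+e_p)·log₁₀(t₂/t₁) ⇒ log₁₀(t₂/t₁) = S_s·(1+e_p)/(C_α·H).
log₁₀(t₂/t₁) = 0.019 × (1+0.74) / (0.034×2) = 0.4862
t₂ = t₁ × 10^0.4862 = 5 × 3.063 = 15.32 years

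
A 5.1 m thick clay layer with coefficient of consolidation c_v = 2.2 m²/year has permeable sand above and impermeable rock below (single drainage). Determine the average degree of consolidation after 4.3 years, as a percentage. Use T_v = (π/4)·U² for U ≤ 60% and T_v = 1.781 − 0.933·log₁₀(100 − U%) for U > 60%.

Drainage path length: H_d = H = 5.1 m (single drainage).
T_v = c_v·t/H_d² = 2.2×4.3/5.1² = 0.36371.
T_v = 0.36371 corresponds to the U > 60% branch:
U = 1 − 10^((1.781 − T_v)/0.933)/100 = 0.6696

U ≈ 67 %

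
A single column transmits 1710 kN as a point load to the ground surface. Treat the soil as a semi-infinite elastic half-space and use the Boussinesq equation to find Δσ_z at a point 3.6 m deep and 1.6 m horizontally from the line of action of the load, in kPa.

Δσ_z ≈ 40.1 kPa

Boussinesq vertical stress below a point load on an elastic half-space:
Δσ_z = 3P/(2πz²) · [1 + (r/z)²]^(−5/2)
r/z = 1.6/3.6 = 0.44444; [1+(r/z)²]^(−5/2) = 0.63721.
Δσ_z = 3×1710/(2π×3.6²) × 0.63721 = 62.999 × 0.63721 = 40.14 kPa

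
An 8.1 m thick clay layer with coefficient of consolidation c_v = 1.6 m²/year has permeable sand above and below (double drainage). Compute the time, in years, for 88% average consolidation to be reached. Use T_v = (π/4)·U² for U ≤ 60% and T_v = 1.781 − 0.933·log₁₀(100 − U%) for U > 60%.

t ≈ 7.94 years

Drainage path length: H_d = H/2 = 4.05 m (double drainage).
U > 60%: T_v = 1.781 − 0.933·log₁₀(100 − 88) = 0.77412.
t = T_v·H_d²/c_v = 0.77412×4.05²/1.6 = 7.936 years.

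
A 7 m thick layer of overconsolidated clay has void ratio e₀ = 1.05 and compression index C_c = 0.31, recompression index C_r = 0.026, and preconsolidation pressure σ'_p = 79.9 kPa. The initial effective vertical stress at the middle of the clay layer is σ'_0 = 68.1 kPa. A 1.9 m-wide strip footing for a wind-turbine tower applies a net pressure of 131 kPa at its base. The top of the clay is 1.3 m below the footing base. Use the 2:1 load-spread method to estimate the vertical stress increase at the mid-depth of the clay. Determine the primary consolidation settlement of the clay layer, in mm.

S_c ≈ 133 mm

Mid-depth of clay below the footing base: z = 1.3 + 7/2 = 4.8 m.
Stress increase at mid-clay by the 2:1 spreading method:
Δσ = qB/(B+z) = 131×1.9/(1.9+4.8) = 37.149 kPa
Final effective stress: σ'_f = 68.1 + 37.149 = 105.25 kPa.
σ'_f = 105.25 > σ'_p = 79.9 kPa, so the stress path crosses the preconsolidation pressure — recompression up to σ'_p, then virgin compression beyond:
S_c = H/(1+e₀)·[C_r·log₁₀(σ'_p/σ'_0) + C_c·log₁₀(σ'_f/σ'_p)]
    = 7/2.05 × [0.026×log₁₀(79.9/68.1) + 0.31×log₁₀(105.25/79.9)]
    = 3.4146 × [0.0018044 + 0.037099] = 0.1328 m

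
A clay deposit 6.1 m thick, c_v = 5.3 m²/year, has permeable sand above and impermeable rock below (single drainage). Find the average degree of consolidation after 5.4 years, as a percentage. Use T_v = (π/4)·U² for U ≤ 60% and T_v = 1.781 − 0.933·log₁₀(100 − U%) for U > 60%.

U ≈ 87.9 %

Drainage path length: H_d = H = 6.1 m (single drainage).
T_v = c_v·t/H_d² = 5.3×5.4/6.1² = 0.76915.
T_v = 0.76915 corresponds to the U > 60% branch:
U = 1 − 10^((1.781 − T_v)/0.933)/100 = 0.8785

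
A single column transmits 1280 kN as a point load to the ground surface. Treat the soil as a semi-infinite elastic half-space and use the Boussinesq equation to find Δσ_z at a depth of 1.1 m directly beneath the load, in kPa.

Boussinesq vertical stress below a point load on an elastic half-space:
Δσ_z = 3P/(2πz²) · [1 + (r/z)²]^(−5/2)
r/z = 0/1.1 = 0; [1+(r/z)²]^(−5/2) = 1.
Δσ_z = 3×1280/(2π×1.1²) × 1 = 505.09 × 1 = 505.1 kPa

Δσ_z ≈ 505 kPa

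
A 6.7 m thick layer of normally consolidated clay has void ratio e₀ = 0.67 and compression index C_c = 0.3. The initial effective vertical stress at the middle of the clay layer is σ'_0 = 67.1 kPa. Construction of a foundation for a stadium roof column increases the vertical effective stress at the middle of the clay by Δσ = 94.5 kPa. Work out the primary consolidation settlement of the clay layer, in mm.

S_c ≈ 459 mm

Final effective stress: σ'_f = σ'_0 + Δσ = 67.1 + 94.5 = 161.6 kPa.
Normally consolidated clay, so the full stress increment lies on the virgin compression line:
S_c = C_c·H/(1+e₀)·log₁₀(σ'_f/σ'_0) = 0.3×6.7/(1+0.67)×log₁₀(161.6/67.1)
    = 1.2036 × 0.38172 = 0.4594 m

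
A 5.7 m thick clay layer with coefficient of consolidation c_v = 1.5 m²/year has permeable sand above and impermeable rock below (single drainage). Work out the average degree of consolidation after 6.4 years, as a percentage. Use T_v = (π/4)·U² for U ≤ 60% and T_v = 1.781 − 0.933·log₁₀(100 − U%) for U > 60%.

Drainage path length: H_d = H = 5.7 m (single drainage).
T_v = c_v·t/H_d² = 1.5×6.4/5.7² = 0.29548.
T_v = 0.29548 corresponds to the U > 60% branch:
U = 1 − 10^((1.781 − T_v)/0.933)/100 = 0.609

U ≈ 60.9 %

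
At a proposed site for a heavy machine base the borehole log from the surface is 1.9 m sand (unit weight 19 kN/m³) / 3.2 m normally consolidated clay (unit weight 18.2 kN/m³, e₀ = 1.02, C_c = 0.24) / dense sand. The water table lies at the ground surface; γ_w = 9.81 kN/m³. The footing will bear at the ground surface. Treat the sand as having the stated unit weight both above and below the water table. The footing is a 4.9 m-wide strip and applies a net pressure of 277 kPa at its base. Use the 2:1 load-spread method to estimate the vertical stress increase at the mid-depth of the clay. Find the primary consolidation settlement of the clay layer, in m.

S_c ≈ 0.302 m

Mid-depth of clay below the ground surface: z = 1.9 + 3.2/2 = 3.5 m.
Total vertical stress at mid-clay: σ_v = 19×1.9 + 18.2×1.6 = 65.22 kPa.
Pore pressure: u = 9.81×(3.5 − 0) = 34.335 kPa.
Initial effective stress: σ'_0 = σ_v − u = 65.22 − 34.335 = 30.885 kPa.
Stress increase at mid-clay by the 2:1 spreading method:
Δσ = qB/(B+z) = 277×4.9/(4.9+3.5) = 161.58 kPa
Final effective stress: σ'_f = σ'_0 + Δσ = 30.885 + 161.58 = 192.47 kPa.
Normally consolidated clay, so the full stress increment lies on the virgin compression line:
S_c = C_c·H/(1+e₀)·log₁₀(σ'_f/σ'_0) = 0.24×3.2/(1+1.02)×log₁₀(192.47/30.885)
    = 0.3802 × 0.79462 = 0.3021 m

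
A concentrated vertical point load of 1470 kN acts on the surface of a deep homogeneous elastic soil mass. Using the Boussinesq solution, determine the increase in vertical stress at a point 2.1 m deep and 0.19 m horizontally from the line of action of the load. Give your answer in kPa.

Δσ_z ≈ 156 kPa

Boussinesq vertical stress below a point load on an elastic half-space:
Δσ_z = 3P/(2πz²) · [1 + (r/z)²]^(−5/2)
r/z = 0.19/2.1 = 0.090476; [1+(r/z)²]^(−5/2) = 0.97982.
Δσ_z = 3×1470/(2π×2.1²) × 0.97982 = 159.15 × 0.97982 = 155.9 kPa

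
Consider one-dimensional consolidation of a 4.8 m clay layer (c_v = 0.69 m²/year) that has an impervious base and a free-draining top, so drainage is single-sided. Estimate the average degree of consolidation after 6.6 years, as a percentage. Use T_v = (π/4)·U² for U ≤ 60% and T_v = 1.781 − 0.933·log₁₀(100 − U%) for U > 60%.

U ≈ 50.2 %

Drainage path length: H_d = H = 4.8 m (single drainage).
T_v = c_v·t/H_d² = 0.69×6.6/4.8² = 0.19766.
T_v = 0.19766 corresponds to the U ≤ 60% branch:
U = √(4T_v/π) = 0.5017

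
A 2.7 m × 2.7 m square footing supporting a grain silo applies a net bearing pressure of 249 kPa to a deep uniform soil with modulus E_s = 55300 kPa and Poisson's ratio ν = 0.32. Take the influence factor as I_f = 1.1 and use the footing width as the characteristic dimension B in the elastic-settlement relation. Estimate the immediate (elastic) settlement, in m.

S_e ≈ 0.012 m

Immediate (elastic) settlement: S_e = q·B·(1−ν²)/E_s · I_f.
S_e = 249 × 2.7 × (1 − 0.32²) / 55300 × 1.1
    = 249 × 2.7 × 0.8976 / 55300 × 1.1
    = 0.012 m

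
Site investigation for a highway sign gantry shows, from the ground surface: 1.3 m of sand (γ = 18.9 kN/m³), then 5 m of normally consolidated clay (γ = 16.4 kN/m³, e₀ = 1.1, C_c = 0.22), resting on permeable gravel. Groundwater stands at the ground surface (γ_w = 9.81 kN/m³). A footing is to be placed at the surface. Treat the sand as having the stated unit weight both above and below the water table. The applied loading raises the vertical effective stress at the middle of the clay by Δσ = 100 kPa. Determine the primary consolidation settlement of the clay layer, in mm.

Mid-depth of clay below the ground surface: z = 1.3 + 5/2 = 3.8 m.
Total vertical stress at mid-clay: σ_v = 18.9×1.3 + 16.4×2.5 = 65.57 kPa.
Pore pressure: u = 9.81×(3.8 − 0) = 37.278 kPa.
Initial effective stress: σ'_0 = σ_v − u = 65.57 − 37.278 = 28.292 kPa.
Final effective stress: σ'_f = σ'_0 + Δσ = 28.292 + 100 = 128.29 kPa.
Normally consolidated clay, so the full stress increment lies on the virgin compression line:
S_c = C_c·H/(1+e₀)·log₁₀(σ'_f/σ'_0) = 0.22×5/(1+1.1)×log₁₀(128.29/28.292)
    = 0.52381 × 0.65653 = 0.3439 m

S_c ≈ 344 mm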